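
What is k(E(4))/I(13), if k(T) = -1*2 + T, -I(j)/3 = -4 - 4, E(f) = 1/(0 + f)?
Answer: -7/96 ≈ -0.072917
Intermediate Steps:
E(f) = 1/f
I(j) = 24 (I(j) = -3*(-4 - 4) = -3*(-8) = 24)
k(T) = -2 + T
k(E(4))/I(13) = (-2 + 1/4)/24 = (-2 + 1/4)*(1/24) = -7/4*1/24 = -7/96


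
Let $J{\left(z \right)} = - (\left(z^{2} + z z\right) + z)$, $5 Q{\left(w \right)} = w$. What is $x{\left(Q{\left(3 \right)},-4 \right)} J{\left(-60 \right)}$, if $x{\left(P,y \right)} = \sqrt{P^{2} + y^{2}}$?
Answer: $- 1428 \sqrt{409} \approx -28880.0$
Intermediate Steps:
$Q{\left(w \right)} = \frac{w}{5}$
$J{\left(z \right)} = - z - 2 z^{2}$ ($J{\left(z \right)} = - (\left(z^{2} + z^{2}\right) + z) = - (2 z^{2} + z) = - (z + 2 z^{2}) = - z - 2 z^{2}$)
$x{\left(Q{\left(3 \right)},-4 \right)} J{\left(-60 \right)} = \sqrt{\left(\frac{1}{5} \cdot 3\right)^{2} + \left(-4\right)^{2}} \left(\left(-1\right) \left(-60\right) \left(1 + 2 \left(-60\right)\right)\right) = \sqrt{\left(\frac{3}{5}\right)^{2} + 16} \left(\left(-1\right) \left(-60\right) \left(1 - 120\right)\right) = \sqrt{\frac{9}{25} + 16} \left(\left(-1\right) \left(-60\right) \left(-119\right)\right) = \sqrt{\frac{409}{25}} \left(-7140\right) = \frac{\sqrt{409}}{5} \left(-7140\right) = - 1428 \sqrt{409}$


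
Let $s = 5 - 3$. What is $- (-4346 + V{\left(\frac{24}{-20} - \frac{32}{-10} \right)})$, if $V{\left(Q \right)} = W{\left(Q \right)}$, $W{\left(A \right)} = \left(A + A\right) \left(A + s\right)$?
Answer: $4330$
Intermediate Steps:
$s = 2$
$W{\left(A \right)} = 2 A \left(2 + A\right)$ ($W{\left(A \right)} = \left(A + A\right) \left(A + 2\right) = 2 A \left(2 + A\right)$)
$V{\left(Q \right)} = 2 Q \left(2 + Q\right)$
$- (-4346 + V{\left(\frac{24}{-20} - \frac{32}{-10} \right)}) = - (-4346 + 2 \left(\frac{24}{-20} - \frac{32}{-10}\right) \left(2 + \left(\frac{24}{-20} - \frac{32}{-10}\right)\right)) = - (-4346 + 2 \left(24 \left(- \frac{1}{20}\right) - - \frac{16}{5}\right) \left(2 + \left(24 \left(- \frac{1}{20}\right) - - \frac{16}{5}\right)\right)) = - (-4346 + 2 \left(- \frac{6}{5} + \frac{16}{5}\right) \left(2 + \left(- \frac{6}{5} + \frac{16}{5}\right)\right)) = - (-4346 + 2 \cdot 2 \left(2 + 2\right)) = - (-4346 + 2 \cdot 2 \cdot 4) = - (-4346 + 16) = \left(-1\right) \left(-4330\right) = 4330$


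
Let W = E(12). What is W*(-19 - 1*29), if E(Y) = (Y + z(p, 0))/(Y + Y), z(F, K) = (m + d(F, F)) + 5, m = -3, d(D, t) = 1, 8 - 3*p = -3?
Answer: -30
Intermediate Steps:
p = 11/3 (p = 8/3 - ⅓*(-3) = 8/3 + 1 = 11/3 ≈ 3.6667)
z(F, K) = 3 (z(F, K) = (-3 + 1) + 5 = -2 + 5 = 3)
E(Y) = (3 + Y)/(2*Y) (E(Y) = (Y + 3)/(Y + Y) = (3 + Y)/((2*Y)) = (3 + Y)*(1/(2*Y)) = (3 + Y)/(2*Y))
W = 5/8 (W = (½)*(3 + 12)/12 = (½)*(1/12)*15 = 5/8 ≈ 0.62500)
W*(-19 - 1*29) = 5*(-19 - 1*29)/8 = 5*(-19 - 29)/8 = (5/8)*(-48) = -30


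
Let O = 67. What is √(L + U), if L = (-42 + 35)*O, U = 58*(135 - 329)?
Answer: I*√11721 ≈ 108.26*I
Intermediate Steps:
U = -11252 (U = 58*(-194) = -11252)
L = -469 (L = (-42 + 35)*67 = -7*67 = -469)
√(L + U) = √(-469 - 11252) = √(-11721) = I*√11721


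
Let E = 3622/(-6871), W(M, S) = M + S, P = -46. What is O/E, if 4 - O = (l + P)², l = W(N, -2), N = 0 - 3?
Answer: 17843987/3622 ≈ 4926.6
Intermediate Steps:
N = -3
E = -3622/6871 (E = 3622*(-1/6871) = -3622/6871 ≈ -0.52714)
l = -5 (l = -3 - 2 = -5)
O = -2597 (O = 4 - (-5 - 46)² = 4 - 1*(-51)² = 4 - 1*2601 = 4 - 2601 = -2597)
O/E = -2597/(-3622/6871) = -2597*(-6871/3622) = 17843987/3622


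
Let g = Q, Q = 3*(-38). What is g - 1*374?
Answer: -488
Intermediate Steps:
Q = -114
g = -114
g - 1*374 = -114 - 1*374 = -114 - 374 = -488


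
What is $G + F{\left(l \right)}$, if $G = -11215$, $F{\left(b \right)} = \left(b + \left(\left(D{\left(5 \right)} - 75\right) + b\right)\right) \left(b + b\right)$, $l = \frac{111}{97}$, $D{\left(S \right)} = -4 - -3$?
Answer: $- \frac{107109235}{9409} \approx -11384.0$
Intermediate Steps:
$D{\left(S \right)} = -1$ ($D{\left(S \right)} = -4 + 3 = -1$)
$l = \frac{111}{97}$ ($l = 111 \cdot \frac{1}{97} = \frac{111}{97} \approx 1.1443$)
$F{\left(b \right)} = 2 b \left(-76 + 2 b\right)$ ($F{\left(b \right)} = \left(b + \left(\left(-1 - 75\right) + b\right)\right) \left(b + b\right) = \left(b + \left(-76 + b\right)\right) 2 b = \left(-76 + 2 b\right) 2 b = 2 b \left(-76 + 2 b\right)$)
$G + F{\left(l \right)} = -11215 + 4 \cdot \frac{111}{97} \left(-38 + \frac{111}{97}\right) = -11215 + 4 \cdot \frac{111}{97} \left(- \frac{3575}{97}\right) = -11215 - \frac{1587300}{9409} = - \frac{107109235}{9409}$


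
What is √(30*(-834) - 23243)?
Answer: 17*I*√167 ≈ 219.69*I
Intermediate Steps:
√(30*(-834) - 23243) = √(-25020 - 23243) = √(-48263) = 17*I*√167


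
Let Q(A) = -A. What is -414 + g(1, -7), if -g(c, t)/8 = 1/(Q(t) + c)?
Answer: -415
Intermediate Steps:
g(c, t) = -8/(c - t) (g(c, t) = -8/(-t + c) = -8/(c - t))
-414 + g(1, -7) = -414 + 8/(-7 - 1*1) = -414 + 8/(-7 - 1) = -414 + 8/(-8) = -414 + 8*(-⅛) = -414 - 1 = -415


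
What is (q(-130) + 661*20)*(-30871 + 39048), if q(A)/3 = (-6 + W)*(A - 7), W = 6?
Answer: 108099940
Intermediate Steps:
q(A) = 0 (q(A) = 3*((-6 + 6)*(A - 7)) = 3*(0*(-7 + A)) = 3*0 = 0)
(q(-130) + 661*20)*(-30871 + 39048) = (0 + 661*20)*(-30871 + 39048) = (0 + 13220)*8177 = 13220*8177 = 108099940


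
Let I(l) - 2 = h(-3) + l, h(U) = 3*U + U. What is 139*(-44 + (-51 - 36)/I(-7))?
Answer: -91879/17 ≈ -5404.6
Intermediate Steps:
h(U) = 4*U
I(l) = -10 + l (I(l) = 2 + (4*(-3) + l) = 2 + (-12 + l) = -10 + l)
139*(-44 + (-51 - 36)/I(-7)) = 139*(-44 + (-51 - 36)/(-10 - 7)) = 139*(-44 - 87/(-17)) = 139*(-44 - 87*(-1/17)) = 139*(-44 + 87/17) = 139*(-661/17) = -91879/17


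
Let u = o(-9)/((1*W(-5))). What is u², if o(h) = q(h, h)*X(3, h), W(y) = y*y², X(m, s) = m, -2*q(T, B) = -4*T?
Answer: 2916/15625 ≈ 0.18662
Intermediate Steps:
q(T, B) = 2*T (q(T, B) = -(-2)*T = 2*T)
W(y) = y³
o(h) = 6*h (o(h) = (2*h)*3 = 6*h)
u = 54/125 (u = (6*(-9))/((1*(-5)³)) = -54/(1*(-125)) = -54/(-125) = -54*(-1/125) = 54/125 ≈ 0.43200)
u² = (54/125)² = 2916/15625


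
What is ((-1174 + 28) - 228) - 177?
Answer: -1551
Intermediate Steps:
((-1174 + 28) - 228) - 177 = (-1146 - 228) - 177 = -1374 - 177 = -1551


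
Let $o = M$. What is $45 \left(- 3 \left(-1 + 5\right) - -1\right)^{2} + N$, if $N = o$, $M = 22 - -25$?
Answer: $5492$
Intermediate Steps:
$M = 47$ ($M = 22 + 25 = 47$)
$o = 47$
$N = 47$
$45 \left(- 3 \left(-1 + 5\right) - -1\right)^{2} + N = 45 \left(- 3 \left(-1 + 5\right) - -1\right)^{2} + 47 = 45 \left(\left(-3\right) 4 + 1\right)^{2} + 47 = 45 \left(-12 + 1\right)^{2} + 47 = 45 \left(-11\right)^{2} + 47 = 45 \cdot 121 + 47 = 5445 + 47 = 5492$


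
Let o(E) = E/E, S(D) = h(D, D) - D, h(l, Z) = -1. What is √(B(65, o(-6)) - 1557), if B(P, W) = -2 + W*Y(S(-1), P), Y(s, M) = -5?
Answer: 2*I*√391 ≈ 39.547*I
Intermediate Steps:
S(D) = -1 - D
o(E) = 1
B(P, W) = -2 - 5*W (B(P, W) = -2 + W*(-5) = -2 - 5*W)
√(B(65, o(-6)) - 1557) = √((-2 - 5*1) - 1557) = √((-2 - 5) - 1557) = √(-7 - 1557) = √(-1564) = 2*I*√391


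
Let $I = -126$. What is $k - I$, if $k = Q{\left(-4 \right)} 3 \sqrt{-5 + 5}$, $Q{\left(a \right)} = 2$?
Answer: $126$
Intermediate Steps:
$k = 0$ ($k = 2 \cdot 3 \sqrt{-5 + 5} = 6 \sqrt{0} = 6 \cdot 0 = 0$)
$k - I = 0 - -126 = 0 + 126 = 126$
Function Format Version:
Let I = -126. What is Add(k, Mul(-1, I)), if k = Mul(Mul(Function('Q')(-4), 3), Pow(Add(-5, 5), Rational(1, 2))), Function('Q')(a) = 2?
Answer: 126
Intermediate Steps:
k = 0 (k = Mul(Mul(2, 3), Pow(Add(-5, 5), Rational(1, 2))) = Mul(6, Pow(0, Rational(1, 2))) = Mul(6, 0) = 0)
Add(k, Mul(-1, I)) = Add(0, Mul(-1, -126)) = Add(0, 126) = 126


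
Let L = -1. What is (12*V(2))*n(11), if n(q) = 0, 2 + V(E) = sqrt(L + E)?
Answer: 0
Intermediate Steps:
V(E) = -2 + sqrt(-1 + E)
(12*V(2))*n(11) = (12*(-2 + sqrt(-1 + 2)))*0 = (12*(-2 + sqrt(1)))*0 = (12*(-2 + 1))*0 = (12*(-1))*0 = -12*0 = 0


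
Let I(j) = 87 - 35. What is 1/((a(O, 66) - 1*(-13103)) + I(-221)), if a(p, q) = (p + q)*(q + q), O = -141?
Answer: 1/3255 ≈ 0.00030722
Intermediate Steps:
I(j) = 52
a(p, q) = 2*q*(p + q) (a(p, q) = (p + q)*(2*q) = 2*q*(p + q))
1/((a(O, 66) - 1*(-13103)) + I(-221)) = 1/((2*66*(-141 + 66) - 1*(-13103)) + 52) = 1/((2*66*(-75) + 13103) + 52) = 1/((-9900 + 13103) + 52) = 1/(3203 + 52) = 1/3255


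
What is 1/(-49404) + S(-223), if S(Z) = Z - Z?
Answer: -1/49404 ≈ -2.0241e-5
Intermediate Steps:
S(Z) = 0
1/(-49404) + S(-223) = 1/(-49404) + 0 = -1/49404 + 0 = -1/49404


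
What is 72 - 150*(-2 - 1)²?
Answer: -1278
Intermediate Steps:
72 - 150*(-2 - 1)² = 72 - 150*(-3)² = 72 - 150*9 = 72 - 1350 = -1278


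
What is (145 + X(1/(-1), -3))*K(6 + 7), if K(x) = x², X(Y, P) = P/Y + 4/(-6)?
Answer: 74698/3 ≈ 24899.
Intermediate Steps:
X(Y, P) = -⅔ + P/Y (X(Y, P) = P/Y + 4*(-⅙) = P/Y - ⅔ = -⅔ + P/Y)
(145 + X(1/(-1), -3))*K(6 + 7) = (145 + (-⅔ - 3/(1/(-1))))*(6 + 7)² = (145 + (-⅔ - 3/(-1)))*13² = (145 + (-⅔ - 3*(-1)))*169 = (145 + (-⅔ + 3))*169 = (145 + 7/3)*169 = (442/3)*169 = 74698/3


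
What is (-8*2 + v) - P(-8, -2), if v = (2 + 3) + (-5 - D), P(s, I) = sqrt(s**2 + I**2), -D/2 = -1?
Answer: -18 - 2*sqrt(17) ≈ -26.246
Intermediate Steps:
D = 2 (D = -2*(-1) = 2)
P(s, I) = sqrt(I**2 + s**2)
v = -2 (v = (2 + 3) + (-5 - 1*2) = 5 + (-5 - 2) = 5 - 7 = -2)
(-8*2 + v) - P(-8, -2) = (-8*2 - 2) - sqrt((-2)**2 + (-8)**2) = (-16 - 2) - sqrt(4 + 64) = -18 - sqrt(68) = -18 - 2*sqrt(17)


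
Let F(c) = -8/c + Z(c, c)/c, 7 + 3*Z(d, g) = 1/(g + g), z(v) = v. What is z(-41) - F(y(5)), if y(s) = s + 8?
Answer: -40769/1014 ≈ -40.206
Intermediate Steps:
Z(d, g) = -7/3 + 1/(6*g) (Z(d, g) = -7/3 + 1/(3*(g + g)) = -7/3 + 1/(3*((2*g))) = -7/3 + (1/(2*g))/3 = -7/3 + 1/(6*g))
y(s) = 8 + s
F(c) = -8/c + (1 - 14*c)/(6*c²) (F(c) = -8/c + ((1 - 14*c)/(6*c))/c = -8/c + (1 - 14*c)/(6*c²))
z(-41) - F(y(5)) = -41 - (1 - 62*(8 + 5))/(6*(8 + 5)²) = -41 - (1 - 62*13)/(6*13²) = -41 - (1 - 806)/(6*169) = -41 - (-805)/(6*169) = -41 - 1*(-805/1014) = -41 + 805/1014 = -40769/1014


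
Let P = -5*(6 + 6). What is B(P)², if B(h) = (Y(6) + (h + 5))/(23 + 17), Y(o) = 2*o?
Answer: 1849/1600 ≈ 1.1556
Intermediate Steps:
P = -60 (P = -5*12 = -60)
B(h) = 17/40 + h/40 (B(h) = (2*6 + (h + 5))/(23 + 17) = (12 + (5 + h))/40 = (17 + h)*(1/40) = 17/40 + h/40)
B(P)² = (17/40 + (1/40)*(-60))² = (17/40 - 3/2)² = (-43/40)² = 1849/1600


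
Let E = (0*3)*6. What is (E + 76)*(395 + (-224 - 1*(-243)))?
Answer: 31464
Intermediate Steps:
E = 0 (E = 0*6 = 0)
(E + 76)*(395 + (-224 - 1*(-243))) = (0 + 76)*(395 + (-224 - 1*(-243))) = 76*(395 + (-224 + 243)) = 76*(395 + 19) = 76*414 = 31464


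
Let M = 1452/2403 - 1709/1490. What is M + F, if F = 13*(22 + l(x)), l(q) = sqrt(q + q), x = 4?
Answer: 340690391/1193490 + 26*sqrt(2) ≈ 322.23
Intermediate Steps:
l(q) = sqrt(2)*sqrt(q) (l(q) = sqrt(2*q) = sqrt(2)*sqrt(q))
F = 286 + 26*sqrt(2) (F = 13*(22 + sqrt(2)*sqrt(4)) = 13*(22 + sqrt(2)*2) = 13*(22 + 2*sqrt(2)) = 286 + 26*sqrt(2) ≈ 322.77)
M = -647749/1193490 (M = 1452*(1/2403) - 1709*1/1490 = 484/801 - 1709/1490 = -647749/1193490 ≈ -0.54274)
M + F = -647749/1193490 + (286 + 26*sqrt(2)) = 340690391/1193490 + 26*sqrt(2)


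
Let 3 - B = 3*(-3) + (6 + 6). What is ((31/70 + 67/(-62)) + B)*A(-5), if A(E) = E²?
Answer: -3460/217 ≈ -15.945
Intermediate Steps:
B = 0 (B = 3 - (3*(-3) + (6 + 6)) = 3 - (-9 + 12) = 3 - 1*3 = 3 - 3 = 0)
((31/70 + 67/(-62)) + B)*A(-5) = ((31/70 + 67/(-62)) + 0)*(-5)² = ((31*(1/70) + 67*(-1/62)) + 0)*25 = ((31/70 - 67/62) + 0)*25 = (-692/1085 + 0)*25 = -692/1085*25 = -3460/217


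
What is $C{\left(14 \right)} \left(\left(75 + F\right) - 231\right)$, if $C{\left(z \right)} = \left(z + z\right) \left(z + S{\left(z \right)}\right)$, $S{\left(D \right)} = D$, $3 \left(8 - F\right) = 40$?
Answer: $- \frac{379456}{3} \approx -1.2649 \cdot 10^{5}$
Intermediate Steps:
$F = - \frac{16}{3}$ ($F = 8 - \frac{40}{3} = - \frac{16}{3} \approx -5.3333$)
$C{\left(z \right)} = 4 z^{2}$ ($C{\left(z \right)} = \left(z + z\right) \left(z + z\right) = 2 z 2 z = 4 z^{2}$)
$C{\left(14 \right)} \left(\left(75 + F\right) - 231\right) = 4 \cdot 14^{2} \left(\left(75 - \frac{16}{3}\right) - 231\right) = 4 \cdot 196 \left(\frac{209}{3} - 231\right) = 784 \left(- \frac{484}{3}\right) = - \frac{379456}{3}$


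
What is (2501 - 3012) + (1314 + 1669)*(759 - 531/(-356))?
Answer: 807420589/356 ≈ 2.2680e+6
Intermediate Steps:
(2501 - 3012) + (1314 + 1669)*(759 - 531/(-356)) = -511 + 2983*(759 - 531*(-1/356)) = -511 + 2983*(759 + 531/356) = -511 + 2983*(270735/356) = -511 + 807602505/356 = 807420589/356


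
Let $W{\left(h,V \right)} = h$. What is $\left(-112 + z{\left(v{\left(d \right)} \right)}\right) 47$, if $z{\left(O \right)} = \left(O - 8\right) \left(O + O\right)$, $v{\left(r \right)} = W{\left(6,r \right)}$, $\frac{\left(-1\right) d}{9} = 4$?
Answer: $-6392$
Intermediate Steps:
$d = -36$ ($d = \left(-9\right) 4 = -36$)
$v{\left(r \right)} = 6$
$z{\left(O \right)} = 2 O \left(-8 + O\right)$ ($z{\left(O \right)} = \left(-8 + O\right) 2 O = 2 O \left(-8 + O\right)$)
$\left(-112 + z{\left(v{\left(d \right)} \right)}\right) 47 = \left(-112 + 2 \cdot 6 \left(-8 + 6\right)\right) 47 = \left(-112 + 2 \cdot 6 \left(-2\right)\right) 47 = \left(-112 - 24\right) 47 = \left(-136\right) 47 = -6392$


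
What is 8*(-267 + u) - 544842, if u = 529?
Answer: -542746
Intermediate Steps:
8*(-267 + u) - 544842 = 8*(-267 + 529) - 544842 = 8*262 - 544842 = 2096 - 544842 = -542746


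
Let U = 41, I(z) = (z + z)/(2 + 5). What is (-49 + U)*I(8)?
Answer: -128/7 ≈ -18.286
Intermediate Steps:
I(z) = 2*z/7 (I(z) = (2*z)/7 = (2*z)*(⅐) = 2*z/7)
(-49 + U)*I(8) = (-49 + 41)*((2/7)*8) = -8*16/7 = -128/7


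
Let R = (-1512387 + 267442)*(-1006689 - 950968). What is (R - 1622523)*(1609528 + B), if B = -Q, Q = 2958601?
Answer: -3287925196318365966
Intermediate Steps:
B = -2958601 (B = -1*2958601 = -2958601)
R = 2437175293865 (R = -1244945*(-1957657) = 2437175293865)
(R - 1622523)*(1609528 + B) = (2437175293865 - 1622523)*(1609528 - 2958601) = 2437173671342*(-1349073) = -3287925196318365966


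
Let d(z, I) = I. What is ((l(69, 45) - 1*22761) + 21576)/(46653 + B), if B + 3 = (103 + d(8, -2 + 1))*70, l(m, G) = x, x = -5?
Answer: -119/5379 ≈ -0.022123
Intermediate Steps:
l(m, G) = -5
B = 7137 (B = -3 + (103 + (-2 + 1))*70 = -3 + (103 - 1)*70 = -3 + 102*70 = -3 + 7140 = 7137)
((l(69, 45) - 1*22761) + 21576)/(46653 + B) = ((-5 - 1*22761) + 21576)/(46653 + 7137) = ((-5 - 22761) + 21576)/53790 = (-22766 + 21576)*(1/53790) = -1190*1/53790 = -119/5379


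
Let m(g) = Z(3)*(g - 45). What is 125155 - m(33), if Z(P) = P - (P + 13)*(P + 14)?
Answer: 121927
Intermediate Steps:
Z(P) = P - (13 + P)*(14 + P)
m(g) = 12105 - 269*g (m(g) = (-182 - 1*3² - 26*3)*(g - 45) = (-182 - 1*9 - 78)*(-45 + g) = (-182 - 9 - 78)*(-45 + g) = -269*(-45 + g) = 12105 - 269*g)
125155 - m(33) = 125155 - (12105 - 269*33) = 125155 - (12105 - 8877) = 125155 - 1*3228 = 125155 - 3228 = 121927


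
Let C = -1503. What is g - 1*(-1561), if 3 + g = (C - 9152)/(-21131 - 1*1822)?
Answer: 35771429/22953 ≈ 1558.5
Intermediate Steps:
g = -58204/22953 (g = -3 + (-1503 - 9152)/(-21131 - 1*1822) = -3 - 10655/(-21131 - 1822) = -3 - 10655/(-22953) = -3 - 10655*(-1/22953) = -3 + 10655/22953 = -58204/22953 ≈ -2.5358)
g - 1*(-1561) = -58204/22953 - 1*(-1561) = -58204/22953 + 1561 = 35771429/22953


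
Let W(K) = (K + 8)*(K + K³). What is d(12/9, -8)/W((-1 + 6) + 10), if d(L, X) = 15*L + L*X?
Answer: 14/116955 ≈ 0.00011970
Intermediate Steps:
W(K) = (8 + K)*(K + K³)
d(12/9, -8)/W((-1 + 6) + 10) = ((12/9)*(15 - 8))/((((-1 + 6) + 10)*(8 + ((-1 + 6) + 10) + ((-1 + 6) + 10)³ + 8*((-1 + 6) + 10)²))) = ((12*(⅑))*7)/(((5 + 10)*(8 + (5 + 10) + (5 + 10)³ + 8*(5 + 10)²))) = ((4/3)*7)/((15*(8 + 15 + 15³ + 8*15²))) = 28/(3*((15*(8 + 15 + 3375 + 8*225)))) = 28/(3*((15*(8 + 15 + 3375 + 1800)))) = 28/(3*((15*5198))) = (28/3)/77970 = (28/3)*(1/77970) = 14/116955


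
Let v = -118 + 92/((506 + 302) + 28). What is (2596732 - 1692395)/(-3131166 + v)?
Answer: -189006433/654438333 ≈ -0.28881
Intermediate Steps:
v = -24639/209 (v = -118 + 92/(808 + 28) = -118 + 92/836 = -118 + 92*(1/836) = -118 + 23/209 = -24639/209 ≈ -117.89)
(2596732 - 1692395)/(-3131166 + v) = (2596732 - 1692395)/(-3131166 - 24639/209) = 904337/(-654438333/209) = 904337*(-209/654438333) = -189006433/654438333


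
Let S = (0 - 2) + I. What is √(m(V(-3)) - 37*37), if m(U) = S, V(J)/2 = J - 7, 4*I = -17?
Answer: I*√5501/2 ≈ 37.084*I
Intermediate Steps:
I = -17/4 (I = (¼)*(-17) = -17/4 ≈ -4.2500)
V(J) = -14 + 2*J (V(J) = 2*(J - 7) = 2*(-7 + J) = -14 + 2*J)
S = -25/4 (S = (0 - 2) - 17/4 = -2 - 17/4 = -25/4 ≈ -6.2500)
m(U) = -25/4
√(m(V(-3)) - 37*37) = √(-25/4 - 37*37) = √(-25/4 - 1369) = √(-5501/4) = I*√5501/2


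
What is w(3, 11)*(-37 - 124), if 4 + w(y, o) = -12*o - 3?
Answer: 22379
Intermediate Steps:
w(y, o) = -7 - 12*o (w(y, o) = -4 + (-12*o - 3) = -4 + (-3 - 12*o) = -7 - 12*o)
w(3, 11)*(-37 - 124) = (-7 - 12*11)*(-37 - 124) = (-7 - 132)*(-161) = -139*(-161) = 22379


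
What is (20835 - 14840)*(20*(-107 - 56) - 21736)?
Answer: -149851020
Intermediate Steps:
(20835 - 14840)*(20*(-107 - 56) - 21736) = 5995*(20*(-163) - 21736) = 5995*(-3260 - 21736) = 5995*(-24996) = -149851020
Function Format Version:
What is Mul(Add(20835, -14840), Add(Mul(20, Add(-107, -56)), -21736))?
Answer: -149851020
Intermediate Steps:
Mul(Add(20835, -14840), Add(Mul(20, Add(-107, -56)), -21736)) = Mul(5995, Add(Mul(20, -163), -21736)) = Mul(5995, Add(-3260, -21736)) = Mul(5995, -24996) = -149851020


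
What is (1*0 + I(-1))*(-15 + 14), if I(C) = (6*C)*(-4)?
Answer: -24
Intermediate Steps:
I(C) = -24*C
(1*0 + I(-1))*(-15 + 14) = (1*0 - 24*(-1))*(-15 + 14) = (0 + 24)*(-1) = 24*(-1) = -24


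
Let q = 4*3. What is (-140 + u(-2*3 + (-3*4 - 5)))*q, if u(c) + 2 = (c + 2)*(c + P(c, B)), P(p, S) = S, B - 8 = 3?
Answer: 1320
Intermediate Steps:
B = 11 (B = 8 + 3 = 11)
q = 12
u(c) = -2 + (2 + c)*(11 + c) (u(c) = -2 + (c + 2)*(c + 11) = -2 + (2 + c)*(11 + c))
(-140 + u(-2*3 + (-3*4 - 5)))*q = (-140 + (20 + (-2*3 + (-3*4 - 5))**2 + 13*(-2*3 + (-3*4 - 5))))*12 = (-140 + (20 + (-6 + (-12 - 5))**2 + 13*(-6 + (-12 - 5))))*12 = (-140 + (20 + (-6 - 17)**2 + 13*(-6 - 17)))*12 = (-140 + (20 + (-23)**2 + 13*(-23)))*12 = (-140 + (20 + 529 - 299))*12 = (-140 + 250)*12 = 110*12 = 1320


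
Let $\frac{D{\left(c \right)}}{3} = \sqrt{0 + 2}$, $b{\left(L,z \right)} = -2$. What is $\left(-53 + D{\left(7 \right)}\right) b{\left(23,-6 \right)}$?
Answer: $106 - 6 \sqrt{2} \approx 97.515$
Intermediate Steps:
$D{\left(c \right)} = 3 \sqrt{2}$ ($D{\left(c \right)} = 3 \sqrt{0 + 2} = 3 \sqrt{2}$)
$\left(-53 + D{\left(7 \right)}\right) b{\left(23,-6 \right)} = \left(-53 + 3 \sqrt{2}\right) \left(-2\right) = 106 - 6 \sqrt{2}$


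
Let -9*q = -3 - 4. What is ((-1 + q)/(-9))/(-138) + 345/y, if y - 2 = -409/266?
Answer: 170967469/229149 ≈ 746.10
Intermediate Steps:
q = 7/9 (q = -(-3 - 4)/9 = -⅑*(-7) = 7/9 ≈ 0.77778)
y = 123/266 (y = 2 - 409/266 = 123/266 ≈ 0.46241)
((-1 + q)/(-9))/(-138) + 345/y = ((-1 + 7/9)/(-9))/(-138) + 345/(123/266) = -2/9*(-⅑)*(-1/138) + 345*(266/123) = (2/81)*(-1/138) + 30590/41 = -1/5589 + 30590/41 = 170967469/229149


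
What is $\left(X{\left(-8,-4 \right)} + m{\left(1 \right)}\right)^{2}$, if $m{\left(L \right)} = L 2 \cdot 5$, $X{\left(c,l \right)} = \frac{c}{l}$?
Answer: $144$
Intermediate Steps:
$m{\left(L \right)} = 10 L$ ($m{\left(L \right)} = 2 L 5 = 10 L$)
$\left(X{\left(-8,-4 \right)} + m{\left(1 \right)}\right)^{2} = \left(- \frac{8}{-4} + 10 \cdot 1\right)^{2} = \left(\left(-8\right) \left(- \frac{1}{4}\right) + 10\right)^{2} = \left(2 + 10\right)^{2} = 12^{2} = 144$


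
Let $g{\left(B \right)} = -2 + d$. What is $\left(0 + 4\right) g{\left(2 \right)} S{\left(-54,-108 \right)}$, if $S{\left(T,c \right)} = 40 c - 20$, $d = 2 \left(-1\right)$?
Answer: $69440$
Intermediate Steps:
$d = -2$
$S{\left(T,c \right)} = -20 + 40 c$
$g{\left(B \right)} = -4$ ($g{\left(B \right)} = -2 - 2 = -4$)
$\left(0 + 4\right) g{\left(2 \right)} S{\left(-54,-108 \right)} = \left(0 + 4\right) \left(-4\right) \left(-20 + 40 \left(-108\right)\right) = 4 \left(-4\right) \left(-20 - 4320\right) = \left(-16\right) \left(-4340\right) = 69440$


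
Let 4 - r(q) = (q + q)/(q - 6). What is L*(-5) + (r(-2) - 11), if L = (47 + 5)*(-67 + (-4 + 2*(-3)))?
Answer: 40025/2 ≈ 20013.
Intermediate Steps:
r(q) = 4 - 2*q/(-6 + q) (r(q) = 4 - (q + q)/(q - 6) = 4 - 2*q/(-6 + q))
L = -4004 (L = 52*(-67 + (-4 - 6)) = 52*(-67 - 10) = 52*(-77) = -4004)
L*(-5) + (r(-2) - 11) = -4004*(-5) + (2*(-12 - 2)/(-6 - 2) - 11) = 20020 + (2*(-14)/(-8) - 11) = 20020 + (2*(-⅛)*(-14) - 11) = 20020 + (7/2 - 11) = 20020 - 15/2 = 40025/2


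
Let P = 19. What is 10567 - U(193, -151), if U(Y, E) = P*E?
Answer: 13436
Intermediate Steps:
U(Y, E) = 19*E
10567 - U(193, -151) = 10567 - 19*(-151) = 10567 - 1*(-2869) = 10567 + 2869 = 13436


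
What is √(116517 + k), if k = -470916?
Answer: I*√354399 ≈ 595.31*I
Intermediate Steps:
√(116517 + k) = √(116517 - 470916) = √(-354399) = I*√354399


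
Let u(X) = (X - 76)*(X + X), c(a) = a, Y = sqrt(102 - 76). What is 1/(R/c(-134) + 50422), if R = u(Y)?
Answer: 28292827/1426569924916 - 1273*sqrt(26)/2853139849832 ≈ 1.9830e-5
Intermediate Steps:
Y = sqrt(26) ≈ 5.0990
u(X) = 2*X*(-76 + X) (u(X) = (-76 + X)*(2*X) = 2*X*(-76 + X))
R = 2*sqrt(26)*(-76 + sqrt(26)) ≈ -723.05
1/(R/c(-134) + 50422) = 1/((52 - 152*sqrt(26))/(-134) + 50422) = 1/((52 - 152*sqrt(26))*(-1/134) + 50422) = 1/((-26/67 + 76*sqrt(26)/67) + 50422) = 1/(3378248/67 + 76*sqrt(26)/67)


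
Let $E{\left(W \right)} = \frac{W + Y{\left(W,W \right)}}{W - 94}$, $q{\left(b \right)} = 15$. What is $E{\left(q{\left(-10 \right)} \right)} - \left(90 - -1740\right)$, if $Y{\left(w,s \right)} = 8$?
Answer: $- \frac{144593}{79} \approx -1830.3$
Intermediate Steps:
$E{\left(W \right)} = \frac{8 + W}{-94 + W}$ ($E{\left(W \right)} = \frac{W + 8}{W - 94} = \frac{8 + W}{-94 + W}$)
$E{\left(q{\left(-10 \right)} \right)} - \left(90 - -1740\right) = \frac{8 + 15}{-94 + 15} - \left(90 - -1740\right) = \frac{1}{-79} \cdot 23 - \left(90 + 1740\right) = \left(- \frac{1}{79}\right) 23 - 1830 = - \frac{23}{79} - 1830 = - \frac{144593}{79}$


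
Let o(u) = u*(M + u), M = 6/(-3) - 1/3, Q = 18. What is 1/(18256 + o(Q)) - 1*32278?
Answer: -598369563/18538 ≈ -32278.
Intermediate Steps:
M = -7/3 (M = 6*(-⅓) - 1*⅓ = -2 - ⅓ = -7/3 ≈ -2.3333)
o(u) = u*(-7/3 + u)
1/(18256 + o(Q)) - 1*32278 = 1/(18256 + (⅓)*18*(-7 + 3*18)) - 1*32278 = 1/(18256 + (⅓)*18*(-7 + 54)) - 32278 = 1/(18256 + (⅓)*18*47) - 32278 = 1/(18256 + 282) - 32278 = 1/18538 - 32278 = -598369563/18538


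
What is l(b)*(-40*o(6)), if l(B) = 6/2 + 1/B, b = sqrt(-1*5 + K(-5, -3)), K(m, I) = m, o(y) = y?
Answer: -720 + 24*I*sqrt(10) ≈ -720.0 + 75.895*I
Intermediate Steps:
b = I*sqrt(10) (b = sqrt(-1*5 - 5) = sqrt(-5 - 5) = sqrt(-10) = I*sqrt(10) ≈ 3.1623*I)
l(B) = 3 + 1/B (l(B) = 6*(1/2) + 1/B = 3 + 1/B)
l(b)*(-40*o(6)) = (3 + 1/(I*sqrt(10)))*(-40*6) = (3 - I*sqrt(10)/10)*(-240) = -720 + 24*I*sqrt(10)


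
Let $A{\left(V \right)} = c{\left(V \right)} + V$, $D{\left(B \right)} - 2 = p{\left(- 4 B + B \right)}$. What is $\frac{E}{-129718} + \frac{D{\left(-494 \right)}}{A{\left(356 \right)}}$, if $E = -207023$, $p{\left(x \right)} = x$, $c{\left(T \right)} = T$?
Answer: $\frac{21243868}{5772451} \approx 3.6802$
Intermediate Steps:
$D{\left(B \right)} = 2 - 3 B$ ($D{\left(B \right)} = 2 + \left(- 4 B + B\right) = 2 - 3 B$)
$A{\left(V \right)} = 2 V$ ($A{\left(V \right)} = V + V = 2 V$)
$\frac{E}{-129718} + \frac{D{\left(-494 \right)}}{A{\left(356 \right)}} = - \frac{207023}{-129718} + \frac{2 - -1482}{2 \cdot 356} = \left(-207023\right) \left(- \frac{1}{129718}\right) + \frac{2 + 1482}{712} = \frac{207023}{129718} + 1484 \cdot \frac{1}{712} = \frac{207023}{129718} + \frac{371}{178} = \frac{21243868}{5772451}$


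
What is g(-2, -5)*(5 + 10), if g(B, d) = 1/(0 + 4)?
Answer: 15/4 ≈ 3.7500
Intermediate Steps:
g(B, d) = 1/4
g(-2, -5)*(5 + 10) = (5 + 10)/4 = (1/4)*15 = 15/4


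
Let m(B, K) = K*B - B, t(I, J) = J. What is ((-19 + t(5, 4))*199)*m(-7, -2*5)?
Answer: -229845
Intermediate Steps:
m(B, K) = -B + B*K (m(B, K) = B*K - B = -B + B*K)
((-19 + t(5, 4))*199)*m(-7, -2*5) = ((-19 + 4)*199)*(-7*(-1 - 2*5)) = (-15*199)*(-7*(-1 - 10)) = -(-20895)*(-11) = -2985*77 = -229845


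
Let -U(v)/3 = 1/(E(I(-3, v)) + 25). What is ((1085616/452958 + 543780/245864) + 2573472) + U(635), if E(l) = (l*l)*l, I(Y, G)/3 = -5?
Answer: 10001074826702497041/3886211668075 ≈ 2.5735e+6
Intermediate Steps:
I(Y, G) = -15 (I(Y, G) = 3*(-5) = -15)
E(l) = l³ (E(l) = l²*l = l³)
U(v) = 3/3350 (U(v) = -3/((-15)³ + 25) = -3/(-3375 + 25) = -3/(-3350) = -3*(-1/3350) = 3/3350)
((1085616/452958 + 543780/245864) + 2573472) + U(635) = ((1085616/452958 + 543780/245864) + 2573472) + 3/3350 = ((1085616*(1/452958) + 543780*(1/245864)) + 2573472) + 3/3350 = ((180936/75493 + 135945/61466) + 2573472) + 3/3350 = (21384308061/4640252738 + 2573472) + 3/3350 = 11941581878474397/4640252738 + 3/3350 = 10001074826702497041/3886211668075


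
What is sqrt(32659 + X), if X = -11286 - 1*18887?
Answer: sqrt(2486) ≈ 49.860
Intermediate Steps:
X = -30173 (X = -11286 - 18887 = -30173)
sqrt(32659 + X) = sqrt(32659 - 30173) = sqrt(2486)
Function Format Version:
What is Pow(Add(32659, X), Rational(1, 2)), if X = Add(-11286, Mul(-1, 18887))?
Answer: Pow(2486, Rational(1, 2)) ≈ 49.860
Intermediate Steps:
X = -30173 (X = Add(-11286, -18887) = -30173)
Pow(Add(32659, X), Rational(1, 2)) = Pow(Add(32659, -30173), Rational(1, 2)) = Pow(2486, Rational(1, 2))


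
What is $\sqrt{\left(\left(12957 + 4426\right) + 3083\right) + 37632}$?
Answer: $\sqrt{58098} \approx 241.04$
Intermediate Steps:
$\sqrt{\left(\left(12957 + 4426\right) + 3083\right) + 37632} = \sqrt{\left(17383 + 3083\right) + 37632} = \sqrt{20466 + 37632} = \sqrt{58098}$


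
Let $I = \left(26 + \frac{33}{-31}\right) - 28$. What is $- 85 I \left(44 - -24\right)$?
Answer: $\frac{549100}{31} \approx 17713.0$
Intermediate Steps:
$I = - \frac{95}{31}$ ($I = \left(26 + 33 \left(- \frac{1}{31}\right)\right) - 28 = \left(26 - \frac{33}{31}\right) - 28 = \frac{773}{31} - 28 = - \frac{95}{31} \approx -3.0645$)
$- 85 I \left(44 - -24\right) = \left(-85\right) \left(- \frac{95}{31}\right) \left(44 - -24\right) = \frac{8075 \left(44 + 24\right)}{31} = \frac{8075}{31} \cdot 68 = \frac{549100}{31}$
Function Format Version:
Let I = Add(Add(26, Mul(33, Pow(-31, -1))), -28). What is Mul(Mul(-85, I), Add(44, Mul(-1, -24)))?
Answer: Rational(549100, 31) ≈ 17713.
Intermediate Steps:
I = Rational(-95, 31) (I = Add(Add(26, Mul(33, Rational(-1, 31))), -28) = Add(Add(26, Rational(-33, 31)), -28) = Add(Rational(773, 31), -28) = Rational(-95, 31) ≈ -3.0645)
Mul(Mul(-85, I), Add(44, Mul(-1, -24))) = Mul(Mul(-85, Rational(-95, 31)), Add(44, Mul(-1, -24))) = Mul(Rational(8075, 31), Add(44, 24)) = Mul(Rational(8075, 31), 68) = Rational(549100, 31)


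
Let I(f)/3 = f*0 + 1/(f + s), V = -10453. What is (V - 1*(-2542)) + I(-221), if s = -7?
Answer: -601237/76 ≈ -7911.0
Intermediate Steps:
I(f) = 3/(-7 + f) (I(f) = 3*(f*0 + 1/(f - 7)) = 3*(0 + 1/(-7 + f)) = 3/(-7 + f))
(V - 1*(-2542)) + I(-221) = (-10453 - 1*(-2542)) + 3/(-7 - 221) = (-10453 + 2542) + 3/(-228) = -7911 + 3*(-1/228) = -7911 - 1/76 = -601237/76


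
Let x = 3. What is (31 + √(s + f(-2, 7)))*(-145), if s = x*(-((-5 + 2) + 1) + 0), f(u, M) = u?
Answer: -4785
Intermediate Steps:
s = 6 (s = 3*(-((-5 + 2) + 1) + 0) = 3*(-(-3 + 1) + 0) = 3*(-1*(-2) + 0) = 3*(2 + 0) = 3*2 = 6)
(31 + √(s + f(-2, 7)))*(-145) = (31 + √(6 - 2))*(-145) = (31 + √4)*(-145) = (31 + 2)*(-145) = 33*(-145) = -4785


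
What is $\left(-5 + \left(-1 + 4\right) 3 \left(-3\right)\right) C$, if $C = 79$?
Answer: $-2528$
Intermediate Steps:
$\left(-5 + \left(-1 + 4\right) 3 \left(-3\right)\right) C = \left(-5 + \left(-1 + 4\right) 3 \left(-3\right)\right) 79 = \left(-5 + 3 \cdot 3 \left(-3\right)\right) 79 = \left(-5 + 9 \left(-3\right)\right) 79 = \left(-5 - 27\right) 79 = \left(-32\right) 79 = -2528$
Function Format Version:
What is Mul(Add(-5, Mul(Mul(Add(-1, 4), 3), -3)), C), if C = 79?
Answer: -2528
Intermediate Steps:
Mul(Add(-5, Mul(Mul(Add(-1, 4), 3), -3)), C) = Mul(Add(-5, Mul(Mul(Add(-1, 4), 3), -3)), 79) = Mul(Add(-5, Mul(Mul(3, 3), -3)), 79) = Mul(Add(-5, Mul(9, -3)), 79) = Mul(Add(-5, -27), 79) = Mul(-32, 79) = -2528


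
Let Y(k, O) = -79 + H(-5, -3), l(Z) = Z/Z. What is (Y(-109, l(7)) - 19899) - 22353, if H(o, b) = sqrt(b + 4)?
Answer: -42330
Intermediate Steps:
H(o, b) = sqrt(4 + b)
l(Z) = 1
Y(k, O) = -78 (Y(k, O) = -79 + sqrt(4 - 3) = -79 + sqrt(1) = -79 + 1 = -78)
(Y(-109, l(7)) - 19899) - 22353 = (-78 - 19899) - 22353 = -19977 - 22353 = -42330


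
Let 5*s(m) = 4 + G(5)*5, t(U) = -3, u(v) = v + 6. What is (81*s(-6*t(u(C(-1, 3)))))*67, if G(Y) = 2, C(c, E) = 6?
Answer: 75978/5 ≈ 15196.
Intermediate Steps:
u(v) = 6 + v
s(m) = 14/5 (s(m) = (4 + 2*5)/5 = (4 + 10)/5 = (⅕)*14 = 14/5)
(81*s(-6*t(u(C(-1, 3)))))*67 = (81*(14/5))*67 = (1134/5)*67 = 75978/5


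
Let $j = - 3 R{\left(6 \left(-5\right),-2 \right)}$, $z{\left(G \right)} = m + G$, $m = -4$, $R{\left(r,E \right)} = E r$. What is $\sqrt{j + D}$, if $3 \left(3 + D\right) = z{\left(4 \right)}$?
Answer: $i \sqrt{183} \approx 13.528 i$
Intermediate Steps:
$z{\left(G \right)} = -4 + G$
$j = -180$ ($j = - 3 \left(- 2 \cdot 6 \left(-5\right)\right) = - 3 \left(\left(-2\right) \left(-30\right)\right) = \left(-3\right) 60 = -180$)
$D = -3$ ($D = -3 + \frac{-4 + 4}{3} = -3 + \frac{1}{3} \cdot 0 = -3 + 0 = -3$)
$\sqrt{j + D} = \sqrt{-180 - 3} = \sqrt{-183} = i \sqrt{183}$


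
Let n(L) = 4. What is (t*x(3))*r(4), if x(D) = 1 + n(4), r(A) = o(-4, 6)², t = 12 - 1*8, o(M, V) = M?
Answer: 320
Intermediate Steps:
t = 4 (t = 12 - 8 = 4)
r(A) = 16 (r(A) = (-4)² = 16)
x(D) = 5 (x(D) = 1 + 4 = 5)
(t*x(3))*r(4) = (4*5)*16 = 20*16 = 320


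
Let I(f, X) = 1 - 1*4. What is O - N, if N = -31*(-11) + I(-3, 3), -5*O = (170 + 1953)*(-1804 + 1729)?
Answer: 31507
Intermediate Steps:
I(f, X) = -3 (I(f, X) = 1 - 4 = -3)
O = 31845 (O = -(170 + 1953)*(-1804 + 1729)/5 = -2123*(-75)/5 = -1/5*(-159225) = 31845)
N = 338 (N = -31*(-11) - 3 = 341 - 3 = 338)
O - N = 31845 - 1*338 = 31845 - 338 = 31507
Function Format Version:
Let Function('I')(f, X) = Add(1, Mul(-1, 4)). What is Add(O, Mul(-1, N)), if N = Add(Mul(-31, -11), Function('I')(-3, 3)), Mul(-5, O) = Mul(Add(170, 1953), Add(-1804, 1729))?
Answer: 31507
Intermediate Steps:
Function('I')(f, X) = -3 (Function('I')(f, X) = Add(1, -4) = -3)
O = 31845 (O = Mul(Rational(-1, 5), Mul(Add(170, 1953), Add(-1804, 1729))) = Mul(Rational(-1, 5), Mul(2123, -75)) = Mul(Rational(-1, 5), -159225) = 31845)
N = 338 (N = Add(Mul(-31, -11), -3) = Add(341, -3) = 338)
Add(O, Mul(-1, N)) = Add(31845, Mul(-1, 338)) = Add(31845, -338) = 31507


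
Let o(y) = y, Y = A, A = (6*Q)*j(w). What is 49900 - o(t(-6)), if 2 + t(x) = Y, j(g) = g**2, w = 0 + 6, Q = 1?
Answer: 49686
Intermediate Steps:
w = 6
A = 216 (A = (6*1)*6**2 = 6*36 = 216)
Y = 216
t(x) = 214 (t(x) = -2 + 216 = 214)
49900 - o(t(-6)) = 49900 - 1*214 = 49900 - 214 = 49686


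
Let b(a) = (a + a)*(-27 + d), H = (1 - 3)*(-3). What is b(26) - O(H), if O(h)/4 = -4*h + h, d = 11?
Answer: -760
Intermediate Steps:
H = 6 (H = -2*(-3) = 6)
b(a) = -32*a (b(a) = (a + a)*(-27 + 11) = (2*a)*(-16) = -32*a)
O(h) = -12*h (O(h) = 4*(-4*h + h) = 4*(-3*h) = -12*h)
b(26) - O(H) = -32*26 - (-12)*6 = -832 - 1*(-72) = -832 + 72 = -760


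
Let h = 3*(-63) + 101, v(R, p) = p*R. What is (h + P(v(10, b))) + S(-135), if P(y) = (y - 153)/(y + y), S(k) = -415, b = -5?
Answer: -50097/100 ≈ -500.97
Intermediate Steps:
v(R, p) = R*p
P(y) = (-153 + y)/(2*y) (P(y) = (-153 + y)/((2*y)) = (-153 + y)*(1/(2*y)) = (-153 + y)/(2*y))
h = -88 (h = -189 + 101 = -88)
(h + P(v(10, b))) + S(-135) = (-88 + (-153 + 10*(-5))/(2*((10*(-5))))) - 415 = (-88 + (½)*(-153 - 50)/(-50)) - 415 = (-88 + (½)*(-1/50)*(-203)) - 415 = (-88 + 203/100) - 415 = -8597/100 - 415 = -50097/100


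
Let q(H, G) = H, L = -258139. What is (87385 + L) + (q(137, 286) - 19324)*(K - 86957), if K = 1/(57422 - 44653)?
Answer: 21302180535458/12769 ≈ 1.6683e+9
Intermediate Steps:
K = 1/12769 ≈ 7.8315e-5
(87385 + L) + (q(137, 286) - 19324)*(K - 86957) = (87385 - 258139) + (137 - 19324)*(1/12769 - 86957) = -170754 - 19187*(-1110353932/12769) = -170754 + 21304360893284/12769 = 21302180535458/12769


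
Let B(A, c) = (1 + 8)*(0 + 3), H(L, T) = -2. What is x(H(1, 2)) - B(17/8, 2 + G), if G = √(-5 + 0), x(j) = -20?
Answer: -47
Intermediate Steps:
G = I*√5 (G = √(-5) = I*√5 ≈ 2.2361*I)
B(A, c) = 27 (B(A, c) = 9*3 = 27)
x(H(1, 2)) - B(17/8, 2 + G) = -20 - 1*27 = -20 - 27 = -47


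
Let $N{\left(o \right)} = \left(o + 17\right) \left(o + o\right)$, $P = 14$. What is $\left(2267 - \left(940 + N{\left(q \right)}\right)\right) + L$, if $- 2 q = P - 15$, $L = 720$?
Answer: $\frac{4059}{2} \approx 2029.5$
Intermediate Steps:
$q = \frac{1}{2}$ ($q = - \frac{14 - 15}{2} = \left(- \frac{1}{2}\right) \left(-1\right) = \frac{1}{2} \approx 0.5$)
$N{\left(o \right)} = 2 o \left(17 + o\right)$ ($N{\left(o \right)} = \left(17 + o\right) 2 o = 2 o \left(17 + o\right)$)
$\left(2267 - \left(940 + N{\left(q \right)}\right)\right) + L = \left(2267 - \left(940 + 2 \cdot \frac{1}{2} \left(17 + \frac{1}{2}\right)\right)\right) + 720 = \left(2267 - \left(940 + 2 \cdot \frac{1}{2} \cdot \frac{35}{2}\right)\right) + 720 = \left(2267 - \frac{1915}{2}\right) + 720 = \frac{2619}{2} + 720 = \frac{4059}{2}$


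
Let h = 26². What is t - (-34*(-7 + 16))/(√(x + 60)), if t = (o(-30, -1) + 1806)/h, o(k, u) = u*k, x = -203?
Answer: 459/169 - 306*I*√143/143 ≈ 2.716 - 25.589*I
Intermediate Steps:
o(k, u) = k*u
h = 676
t = 459/169 (t = (-30*(-1) + 1806)/676 = (30 + 1806)*(1/676) = 1836*(1/676) = 459/169 ≈ 2.7160)
t - (-34*(-7 + 16))/(√(x + 60)) = 459/169 - (-34*(-7 + 16))/(√(-203 + 60)) = 459/169 - (-34*9)/(√(-143)) = 459/169 - (-306)/(I*√143) = 459/169 - (-306)*(-I*√143/143) = 459/169 - 306*I*√143/143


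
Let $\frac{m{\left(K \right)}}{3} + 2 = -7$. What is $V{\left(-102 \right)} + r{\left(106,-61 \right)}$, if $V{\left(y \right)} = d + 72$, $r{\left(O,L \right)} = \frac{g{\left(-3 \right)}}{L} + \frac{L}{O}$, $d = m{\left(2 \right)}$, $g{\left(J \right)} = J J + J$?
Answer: $\frac{286613}{6466} \approx 44.326$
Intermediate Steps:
$g{\left(J \right)} = J + J^{2}$ ($g{\left(J \right)} = J^{2} + J = J + J^{2}$)
$m{\left(K \right)} = -27$ ($m{\left(K \right)} = -6 + 3 \left(-7\right) = -6 - 21 = -27$)
$d = -27$
$r{\left(O,L \right)} = \frac{6}{L} + \frac{L}{O}$ ($r{\left(O,L \right)} = \frac{\left(-3\right) \left(1 - 3\right)}{L} + \frac{L}{O} = \frac{\left(-3\right) \left(-2\right)}{L} + \frac{L}{O} = \frac{6}{L} + \frac{L}{O}$)
$V{\left(y \right)} = 45$ ($V{\left(y \right)} = -27 + 72 = 45$)
$V{\left(-102 \right)} + r{\left(106,-61 \right)} = 45 + \left(\frac{6}{-61} - \frac{61}{106}\right) = 45 + \left(6 \left(- \frac{1}{61}\right) - \frac{61}{106}\right) = 45 - \frac{4357}{6466} = \frac{286613}{6466}$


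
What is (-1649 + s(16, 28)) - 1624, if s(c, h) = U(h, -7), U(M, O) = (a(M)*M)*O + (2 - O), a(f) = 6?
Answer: -4440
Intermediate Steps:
U(M, O) = 2 - O + 6*M*O (U(M, O) = (6*M)*O + (2 - O) = 6*M*O + (2 - O) = 2 - O + 6*M*O)
s(c, h) = 9 - 42*h (s(c, h) = 2 - 1*(-7) + 6*h*(-7) = 2 + 7 - 42*h = 9 - 42*h)
(-1649 + s(16, 28)) - 1624 = (-1649 + (9 - 42*28)) - 1624 = (-1649 + (9 - 1176)) - 1624 = (-1649 - 1167) - 1624 = -2816 - 1624 = -4440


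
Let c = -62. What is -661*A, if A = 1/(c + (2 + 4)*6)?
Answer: 661/26 ≈ 25.423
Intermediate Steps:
A = -1/26 (A = 1/(-62 + (2 + 4)*6) = 1/(-62 + 6*6) = 1/(-62 + 36) = 1/(-26) = -1/26 ≈ -0.038462)
-661*A = -661*(-1/26) = 661/26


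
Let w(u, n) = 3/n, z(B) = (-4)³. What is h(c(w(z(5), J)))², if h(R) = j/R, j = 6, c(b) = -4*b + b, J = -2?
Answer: 16/9 ≈ 1.7778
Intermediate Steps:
z(B) = -64
c(b) = -3*b
h(R) = 6/R
h(c(w(z(5), J)))² = (6/((-9/(-2))))² = (6/((-9*(-1)/2)))² = (6/((-3*(-3/2))))² = (6/(9/2))² = (6*(2/9))² = (4/3)² = 16/9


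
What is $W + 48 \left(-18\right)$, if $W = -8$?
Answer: $-872$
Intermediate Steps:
$W + 48 \left(-18\right) = -8 + 48 \left(-18\right) = -8 - 864 = -872$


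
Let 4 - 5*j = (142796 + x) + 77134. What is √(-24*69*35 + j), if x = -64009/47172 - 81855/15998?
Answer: I*√90715449594565572665745/943322070 ≈ 319.29*I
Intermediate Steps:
x = -2442640021/377328828 (x = -64009*1/47172 - 81855*1/15998 = -64009/47172 - 81855/15998 = -2442640021/377328828 ≈ -6.4735)
j = -82981977186707/1886644140 (j = ⅘ - ((142796 - 2442640021/377328828) + 77134)/5 = ⅘ - (53878604683067/377328828 + 77134)/5 = ⅘ - ⅕*82983486502019/377328828 = ⅘ - 82983486502019/1886644140 = -82981977186707/1886644140 ≈ -43984.)
√(-24*69*35 + j) = √(-24*69*35 - 82981977186707/1886644140) = √(-1656*35 - 82981977186707/1886644140) = √(-57960 - 82981977186707/1886644140) = √(-192331871541107/1886644140) = I*√90715449594565572665745/943322070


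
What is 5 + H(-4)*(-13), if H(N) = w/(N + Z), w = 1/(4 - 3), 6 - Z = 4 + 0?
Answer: 23/2 ≈ 11.500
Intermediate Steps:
Z = 2 (Z = 6 - (4 + 0) = 6 - 1*4 = 6 - 4 = 2)
w = 1 (w = 1/1 = 1)
H(N) = 1/(2 + N) (H(N) = 1/(N + 2) = 1/(2 + N))
5 + H(-4)*(-13) = 5 - 13/(2 - 4) = 5 - 13/(-2) = 5 - ½*(-13) = 5 + 13/2 = 23/2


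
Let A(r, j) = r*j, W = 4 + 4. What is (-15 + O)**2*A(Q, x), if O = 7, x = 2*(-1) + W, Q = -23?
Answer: -8832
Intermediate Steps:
W = 8
x = 6 (x = 2*(-1) + 8 = -2 + 8 = 6)
A(r, j) = j*r
(-15 + O)**2*A(Q, x) = (-15 + 7)**2*(6*(-23)) = (-8)**2*(-138) = 64*(-138) = -8832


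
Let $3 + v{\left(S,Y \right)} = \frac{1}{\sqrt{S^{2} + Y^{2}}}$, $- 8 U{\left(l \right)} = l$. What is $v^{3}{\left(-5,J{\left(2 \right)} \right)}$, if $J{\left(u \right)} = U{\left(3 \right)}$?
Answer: $- \frac{44019}{1609} + \frac{348056 \sqrt{1609}}{2588881} \approx -21.965$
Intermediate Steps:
$U{\left(l \right)} = - \frac{l}{8}$
$J{\left(u \right)} = - \frac{3}{8}$ ($J{\left(u \right)} = \left(- \frac{1}{8}\right) 3 = - \frac{3}{8}$)
$v{\left(S,Y \right)} = -3 + \frac{1}{\sqrt{S^{2} + Y^{2}}}$
$v^{3}{\left(-5,J{\left(2 \right)} \right)} = \left(-3 + \frac{1}{\sqrt{\left(-5\right)^{2} + \left(- \frac{3}{8}\right)^{2}}}\right)^{3} = \left(-3 + \frac{1}{\sqrt{25 + \frac{9}{64}}}\right)^{3} = \left(-3 + \frac{1}{\sqrt{\frac{1609}{64}}}\right)^{3} = \left(-3 + \frac{8 \sqrt{1609}}{1609}\right)^{3}$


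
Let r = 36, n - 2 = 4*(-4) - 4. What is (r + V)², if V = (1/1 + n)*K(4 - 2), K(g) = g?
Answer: 4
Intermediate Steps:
n = -18 (n = 2 + (4*(-4) - 4) = 2 + (-16 - 4) = 2 - 20 = -18)
V = -34 (V = (1/1 - 18)*(4 - 2) = (1 - 18)*2 = -17*2 = -34)
(r + V)² = (36 - 34)² = 2² = 4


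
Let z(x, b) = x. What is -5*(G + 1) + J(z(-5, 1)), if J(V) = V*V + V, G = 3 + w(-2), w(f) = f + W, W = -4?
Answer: 30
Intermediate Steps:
w(f) = -4 + f (w(f) = f - 4 = -4 + f)
G = -3 (G = 3 + (-4 - 2) = 3 - 6 = -3)
J(V) = V + V² (J(V) = V² + V = V + V²)
-5*(G + 1) + J(z(-5, 1)) = -5*(-3 + 1) - 5*(1 - 5) = -5*(-2) - 5*(-4) = 10 + 20 = 30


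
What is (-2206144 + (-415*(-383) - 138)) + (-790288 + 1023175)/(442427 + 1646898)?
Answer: -4277552144638/2089325 ≈ -2.0473e+6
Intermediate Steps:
(-2206144 + (-415*(-383) - 138)) + (-790288 + 1023175)/(442427 + 1646898) = (-2206144 + (158945 - 138)) + 232887/2089325 = (-2206144 + 158807) + 232887*(1/2089325) = -2047337 + 232887/2089325 = -4277552144638/2089325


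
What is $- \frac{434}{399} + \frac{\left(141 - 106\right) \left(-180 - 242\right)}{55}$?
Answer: $- \frac{169060}{627} \approx -269.63$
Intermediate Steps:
$- \frac{434}{399} + \frac{\left(141 - 106\right) \left(-180 - 242\right)}{55} = \left(-434\right) \frac{1}{399} + 35 \left(-422\right) \frac{1}{55} = - \frac{62}{57} - \frac{2954}{11} = - \frac{169060}{627}$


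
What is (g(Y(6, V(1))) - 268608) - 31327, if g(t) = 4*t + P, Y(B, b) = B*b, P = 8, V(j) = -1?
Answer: -299951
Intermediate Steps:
g(t) = 8 + 4*t (g(t) = 4*t + 8 = 8 + 4*t)
(g(Y(6, V(1))) - 268608) - 31327 = ((8 + 4*(6*(-1))) - 268608) - 31327 = ((8 + 4*(-6)) - 268608) - 31327 = ((8 - 24) - 268608) - 31327 = (-16 - 268608) - 31327 = -268624 - 31327 = -299951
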